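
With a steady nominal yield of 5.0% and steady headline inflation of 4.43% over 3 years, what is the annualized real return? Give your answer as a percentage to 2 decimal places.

0.55%

With constant rates the annual real return is the same each year: (1+5.0%)/(1+4.43%) − 1 = 0.00546.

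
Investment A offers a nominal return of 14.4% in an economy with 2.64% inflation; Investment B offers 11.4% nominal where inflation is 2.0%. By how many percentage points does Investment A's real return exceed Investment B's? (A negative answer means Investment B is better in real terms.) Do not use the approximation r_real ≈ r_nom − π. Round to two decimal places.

Investment A real return: 1.144/1.0264 − 1 = 11.458%.
Investment B real return: 1.114/1.020 − 1 = 9.216%.
Difference: 11.458 − 9.216 = 2.242 pp.

2.24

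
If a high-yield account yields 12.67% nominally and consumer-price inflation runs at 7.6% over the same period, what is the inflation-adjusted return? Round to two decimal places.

Real return via the Fisher equation: (1 + 12.67%)/(1 + 7.6%) − 1 = 1.1267/1.076 − 1 ≈ 0.04712.

4.71%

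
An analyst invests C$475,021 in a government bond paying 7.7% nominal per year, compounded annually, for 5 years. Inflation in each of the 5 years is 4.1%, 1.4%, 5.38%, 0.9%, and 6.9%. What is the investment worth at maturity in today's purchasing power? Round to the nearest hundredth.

C$573,687.75

Nominal value at maturity: C$475,021 × (1 + 7.7%)^5 ≈ C$688,321.49.
Price-level factor over 5 years: 1.041 × 1.014 × 1.0538 × 1.009 × 1.069 ≈ 1.1998190419.
The maturity value deflated by that factor is the answer in today's purchasing power.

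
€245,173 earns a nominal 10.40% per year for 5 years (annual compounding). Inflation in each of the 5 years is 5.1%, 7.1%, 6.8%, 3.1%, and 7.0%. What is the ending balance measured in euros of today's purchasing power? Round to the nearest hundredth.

€303,188.08

Nominal value at maturity: €245,173 × (1 + 10.40%)^5 ≈ €402,085.13.
Price-level factor over 5 years: 1.051 × 1.071 × 1.068 × 1.031 × 1.070 ≈ 1.3261904082.
The maturity value deflated by that factor is the answer in today's purchasing power.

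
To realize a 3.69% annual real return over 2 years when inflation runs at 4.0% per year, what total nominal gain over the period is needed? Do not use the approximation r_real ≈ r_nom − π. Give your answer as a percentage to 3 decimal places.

Required annual nominal rate: (1+3.69%)(1+4.0%) − 1 = 7.8376%.
Cumulative over 2 years: (1 + 0.078376)^2 − 1 ≈ 0.16289.

16.289%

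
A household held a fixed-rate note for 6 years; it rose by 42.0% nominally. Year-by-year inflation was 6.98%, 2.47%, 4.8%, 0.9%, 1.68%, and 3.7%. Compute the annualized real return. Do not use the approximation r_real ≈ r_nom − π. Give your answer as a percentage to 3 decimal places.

Cumulative inflation factor: 1.0698 × 1.0247 × 1.048 × 1.009 × 1.0168 × 1.037 ≈ 1.22227.
Nominal growth factor: 1.42000. Real growth factor = 1.42000 / 1.22227 ≈ 1.16178.
Annualized: 1.16178^(1/6) − 1 ≈ 0.02531.

2.531%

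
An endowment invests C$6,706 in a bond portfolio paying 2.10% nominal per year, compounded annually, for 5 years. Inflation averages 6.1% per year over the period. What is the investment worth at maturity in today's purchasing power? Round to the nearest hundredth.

C$5,533.70

Nominal value at maturity: C$6,706 × (1 + 2.10%)^5 ≈ C$7,440.33.
Price-level factor over 5 years: (1 + 6.1%)^5 ≈ 1.3445498838.
Dividing the nominal maturity value by the price-level factor gives the value in today's money.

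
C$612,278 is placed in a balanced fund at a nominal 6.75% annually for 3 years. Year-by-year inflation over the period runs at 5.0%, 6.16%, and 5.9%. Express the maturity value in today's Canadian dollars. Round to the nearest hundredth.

Nominal value at maturity: C$612,278 × (1 + 6.75%)^3 ≈ C$744,821.67.
Price-level factor over 3 years: 1.050 × 1.0616 × 1.059 = 1.18044612.
Dividing the nominal maturity value by the price-level factor gives the value in today's money.

C$630,966.26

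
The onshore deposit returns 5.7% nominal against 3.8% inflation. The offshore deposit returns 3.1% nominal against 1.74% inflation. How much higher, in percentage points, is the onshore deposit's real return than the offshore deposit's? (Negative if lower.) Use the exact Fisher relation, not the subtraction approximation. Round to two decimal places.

0.49

The onshore deposit real return: 1.057/1.038 − 1 = 1.830%.
The offshore deposit real return: 1.031/1.0174 − 1 = 1.337%.
Difference: 1.830 − 1.337 = 0.493 pp.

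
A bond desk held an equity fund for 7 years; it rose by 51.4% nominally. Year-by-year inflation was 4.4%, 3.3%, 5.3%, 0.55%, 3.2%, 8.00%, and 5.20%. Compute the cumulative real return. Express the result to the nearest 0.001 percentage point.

Cumulative inflation factor: 1.044 × 1.033 × 1.053 × 1.0055 × 1.032 × 1.0800 × 1.0520 ≈ 1.33885.
Nominal growth factor: 1.51400. Real growth factor = 1.51400 / 1.33885 ≈ 1.13083.
Total real return ≈ 13.0825%.

13.083%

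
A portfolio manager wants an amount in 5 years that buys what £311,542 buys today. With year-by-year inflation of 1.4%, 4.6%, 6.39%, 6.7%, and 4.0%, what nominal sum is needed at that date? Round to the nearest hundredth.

£390,107.96

Cumulative price-level factor: 1.014 × 1.046 × 1.0639 × 1.067 × 1.040 ≈ 1.2521841641.
Multiplying £311,542 by the price-level factor gives the future nominal sum.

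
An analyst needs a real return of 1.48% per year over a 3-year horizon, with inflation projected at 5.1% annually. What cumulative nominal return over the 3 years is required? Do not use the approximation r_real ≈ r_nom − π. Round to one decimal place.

Required annual nominal rate: (1+1.48%)(1+5.1%) − 1 = 6.65548%.
Cumulative over 3 years: (1 + 0.0665548)^3 − 1 ≈ 0.21325.

21.3%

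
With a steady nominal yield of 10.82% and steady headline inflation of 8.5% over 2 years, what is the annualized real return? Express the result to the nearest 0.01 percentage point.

With constant rates the annual real return is the same each year: (1+10.82%)/(1+8.5%) − 1 = 0.02138.

2.14%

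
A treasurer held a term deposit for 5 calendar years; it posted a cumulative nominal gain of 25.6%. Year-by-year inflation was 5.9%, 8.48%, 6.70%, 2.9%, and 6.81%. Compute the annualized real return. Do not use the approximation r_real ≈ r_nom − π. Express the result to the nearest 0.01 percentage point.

Cumulative inflation factor: 1.059 × 1.0848 × 1.0670 × 1.029 × 1.0681 ≈ 1.34722.
Nominal growth factor: 1.25600. Real growth factor = 1.25600 / 1.34722 ≈ 0.93229.
Annualized: 0.93229^(1/5) − 1 ≈ -0.01392.

-1.39%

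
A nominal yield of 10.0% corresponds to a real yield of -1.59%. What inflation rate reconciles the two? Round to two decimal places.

11.78%

From (1+r_nom) = (1+r_real)(1+π), we get 1+π = (1 + 10.0%)/(1 − 1.59%) = 1.100/0.9841 ≈ 1.11777.
So π ≈ 11.7773%.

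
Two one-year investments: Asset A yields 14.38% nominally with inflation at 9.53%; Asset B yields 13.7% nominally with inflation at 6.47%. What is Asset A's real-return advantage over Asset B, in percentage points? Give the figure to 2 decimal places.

-2.36

Asset A real return: 1.1438/1.0953 − 1 = 4.428%.
Asset B real return: 1.137/1.0647 − 1 = 6.791%.
Difference: 4.428 − 6.791 = -2.363 pp.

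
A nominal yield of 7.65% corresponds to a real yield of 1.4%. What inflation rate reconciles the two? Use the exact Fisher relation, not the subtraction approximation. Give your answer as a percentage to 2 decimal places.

6.16%

From (1+r_nom) = (1+r_real)(1+π), we get 1+π = (1 + 7.65%)/(1 + 1.4%) = 1.0765/1.014 ≈ 1.06164.
So π ≈ 6.1637%.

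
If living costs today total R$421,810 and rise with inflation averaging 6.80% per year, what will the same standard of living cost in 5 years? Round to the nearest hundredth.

Cumulative price-level factor: (1+6.80%)^5 ≈ 1.3894926808.
The nominal amount required is R$421,810 scaled up by that factor.

R$586,101.91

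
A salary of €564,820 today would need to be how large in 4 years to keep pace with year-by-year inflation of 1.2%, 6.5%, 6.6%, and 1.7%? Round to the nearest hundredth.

Cumulative price-level factor: 1.012 × 1.065 × 1.066 × 1.017 ≈ 1.1684450092.
The nominal amount required is €564,820 scaled up by that factor.

€659,961.11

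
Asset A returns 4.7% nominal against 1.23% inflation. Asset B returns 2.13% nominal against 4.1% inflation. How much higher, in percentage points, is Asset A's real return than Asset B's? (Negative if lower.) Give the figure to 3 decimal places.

Asset A real return: 1.047/1.0123 − 1 = 3.4278%.
Asset B real return: 1.0213/1.041 − 1 = -1.8924%.
Difference: 3.4278 − (-1.8924) = 5.3202 pp.

5.320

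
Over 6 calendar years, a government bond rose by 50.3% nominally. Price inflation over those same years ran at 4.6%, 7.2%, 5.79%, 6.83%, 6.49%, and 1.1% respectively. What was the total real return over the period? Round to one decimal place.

10.2%

Cumulative inflation factor: 1.046 × 1.072 × 1.0579 × 1.0683 × 1.0649 × 1.011 ≈ 1.36435.
Nominal growth factor: 1.50300. Real growth factor = 1.50300 / 1.36435 ≈ 1.10163.
Total real return ≈ 10.1627%.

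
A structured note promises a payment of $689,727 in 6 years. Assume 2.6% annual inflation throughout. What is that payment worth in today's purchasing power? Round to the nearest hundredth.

Price-level factor over 6 years: (1 + 2.6%)^6 ≈ 1.1664984462.
Purchasing power today: $689,727 divided by that factor.

$591,279.83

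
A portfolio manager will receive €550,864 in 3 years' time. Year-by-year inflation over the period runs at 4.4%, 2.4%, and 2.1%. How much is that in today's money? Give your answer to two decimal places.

€504,682.44

Price-level factor over 3 years: 1.044 × 1.024 × 1.021 = 1.091506176.
Purchasing power today: €550,864 divided by that factor.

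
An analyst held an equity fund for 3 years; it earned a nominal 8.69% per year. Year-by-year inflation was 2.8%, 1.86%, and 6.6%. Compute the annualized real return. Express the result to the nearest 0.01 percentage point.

Cumulative inflation factor: 1.028 × 1.0186 × 1.066 ≈ 1.11623.
Nominal growth factor: 1.28401. Real growth factor = 1.28401 / 1.11623 ≈ 1.15031.
Annualized: 1.15031^(1/3) − 1 ≈ 0.04778.

4.78%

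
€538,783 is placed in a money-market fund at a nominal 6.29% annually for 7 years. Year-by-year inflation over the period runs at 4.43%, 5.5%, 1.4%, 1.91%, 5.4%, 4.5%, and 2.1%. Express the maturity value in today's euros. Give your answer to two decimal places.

€644,979.03

Nominal value at maturity: €538,783 × (1 + 6.29%)^7 ≈ €825,773.10.
Price-level factor over 7 years: 1.0443 × 1.055 × 1.014 × 1.0191 × 1.054 × 1.045 × 1.021 ≈ 1.2803100001.
Dividing the nominal maturity value by the price-level factor gives the value in today's money.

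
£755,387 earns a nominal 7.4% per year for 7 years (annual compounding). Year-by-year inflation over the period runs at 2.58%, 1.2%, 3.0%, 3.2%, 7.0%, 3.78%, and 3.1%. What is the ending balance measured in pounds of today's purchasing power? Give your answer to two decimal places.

Nominal value at maturity: £755,387 × (1 + 7.4%)^7 ≈ £1,245,086.36.
Price-level factor over 7 years: 1.0258 × 1.012 × 1.030 × 1.032 × 1.070 × 1.0378 × 1.031 ≈ 1.2633283396.
Dividing the nominal maturity value by the price-level factor gives the value in today's money.

£985,560.38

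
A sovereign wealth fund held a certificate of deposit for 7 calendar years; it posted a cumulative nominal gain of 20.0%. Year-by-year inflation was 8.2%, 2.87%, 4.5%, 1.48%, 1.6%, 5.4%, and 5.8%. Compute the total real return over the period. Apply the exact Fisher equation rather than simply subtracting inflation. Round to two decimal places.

Cumulative inflation factor: 1.082 × 1.0287 × 1.045 × 1.0148 × 1.016 × 1.054 × 1.058 ≈ 1.33731.
Nominal growth factor: 1.20000. Real growth factor = 1.20000 / 1.33731 ≈ 0.89732.
Total real return ≈ -10.2678%.

-10.27%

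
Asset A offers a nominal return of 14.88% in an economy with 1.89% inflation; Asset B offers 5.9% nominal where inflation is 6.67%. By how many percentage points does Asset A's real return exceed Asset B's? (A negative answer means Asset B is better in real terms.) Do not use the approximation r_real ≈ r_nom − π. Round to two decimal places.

Asset A real return: 1.1488/1.0189 − 1 = 12.749%.
Asset B real return: 1.059/1.0667 − 1 = -0.722%.
Difference: 12.749 − (-0.722) = 13.471 pp.

13.47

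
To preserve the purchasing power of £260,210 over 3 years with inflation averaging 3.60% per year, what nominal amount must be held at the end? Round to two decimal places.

Cumulative price-level factor: (1+3.60%)^3 = 1.111934656.
The nominal amount required is £260,210 scaled up by that factor.

£289,336.52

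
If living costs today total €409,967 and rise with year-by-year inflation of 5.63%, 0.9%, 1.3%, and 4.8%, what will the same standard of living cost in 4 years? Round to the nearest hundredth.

Cumulative price-level factor: 1.0563 × 1.009 × 1.013 × 1.048 ≈ 1.1314859721.
Multiplying €409,967 by the price-level factor gives the future nominal sum.

€463,871.91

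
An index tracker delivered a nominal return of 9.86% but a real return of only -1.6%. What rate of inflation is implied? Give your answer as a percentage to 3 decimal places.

From (1+r_nom) = (1+r_real)(1+π), we get 1+π = (1 + 9.86%)/(1 − 1.6%) = 1.0986/0.984 ≈ 1.11646.
So π ≈ 11.6463%.

11.646%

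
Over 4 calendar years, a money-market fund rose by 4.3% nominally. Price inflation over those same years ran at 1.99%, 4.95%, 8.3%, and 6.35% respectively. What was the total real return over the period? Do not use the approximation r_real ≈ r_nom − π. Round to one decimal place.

Cumulative inflation factor: 1.0199 × 1.0495 × 1.083 × 1.0635 ≈ 1.23284.
Nominal growth factor: 1.04300. Real growth factor = 1.04300 / 1.23284 ≈ 0.84602.
Total real return ≈ -15.3984%.

-15.4%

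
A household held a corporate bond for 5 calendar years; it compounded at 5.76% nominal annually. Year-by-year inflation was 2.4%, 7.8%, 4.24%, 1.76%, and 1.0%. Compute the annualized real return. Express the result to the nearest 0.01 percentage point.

Cumulative inflation factor: 1.024 × 1.078 × 1.0424 × 1.0176 × 1.010 ≈ 1.18264.
Nominal growth factor: 1.32314. Real growth factor = 1.32314 / 1.18264 ≈ 1.11881.
Annualized: 1.11881^(1/5) − 1 ≈ 0.02271.

2.27%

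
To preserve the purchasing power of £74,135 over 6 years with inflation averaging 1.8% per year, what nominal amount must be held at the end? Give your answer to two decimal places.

£82,510.64

Cumulative price-level factor: (1+1.8%)^6 ≈ 1.1129782260.
Multiplying £74,135 by the price-level factor gives the future nominal sum.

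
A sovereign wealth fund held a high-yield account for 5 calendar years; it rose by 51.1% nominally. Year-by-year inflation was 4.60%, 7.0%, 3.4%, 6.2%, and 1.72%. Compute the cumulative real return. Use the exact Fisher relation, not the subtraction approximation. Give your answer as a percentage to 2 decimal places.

20.86%

Cumulative inflation factor: 1.0460 × 1.070 × 1.034 × 1.062 × 1.0172 ≈ 1.25016.
Nominal growth factor: 1.51100. Real growth factor = 1.51100 / 1.25016 ≈ 1.20864.
Total real return ≈ 20.8642%.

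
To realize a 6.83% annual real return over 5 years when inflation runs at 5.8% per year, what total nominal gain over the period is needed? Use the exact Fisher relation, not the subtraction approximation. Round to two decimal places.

Required annual nominal rate: (1+6.83%)(1+5.8%) − 1 = 13.02614%.
Cumulative over 5 years: (1 + 0.1302614)^5 − 1 ≈ 0.84457.

84.46%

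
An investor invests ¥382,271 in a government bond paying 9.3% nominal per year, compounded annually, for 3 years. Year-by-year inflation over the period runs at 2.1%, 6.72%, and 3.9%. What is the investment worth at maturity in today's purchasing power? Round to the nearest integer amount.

¥440,905

Nominal value at maturity: ¥382,271 × (1 + 9.3%)^3 ≈ ¥499,151.
Price-level factor over 3 years: 1.021 × 1.0672 × 1.039 = 1.1321060368.
Dividing the nominal maturity value by the price-level factor gives the value in today's money.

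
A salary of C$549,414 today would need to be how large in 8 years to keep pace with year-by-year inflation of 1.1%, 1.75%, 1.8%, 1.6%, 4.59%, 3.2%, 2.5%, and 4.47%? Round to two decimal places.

Cumulative price-level factor: 1.011 × 1.0175 × 1.018 × 1.016 × 1.0459 × 1.032 × 1.025 × 1.0447 ≈ 1.2297373954.
The nominal amount required is C$549,414 scaled up by that factor.

C$675,634.94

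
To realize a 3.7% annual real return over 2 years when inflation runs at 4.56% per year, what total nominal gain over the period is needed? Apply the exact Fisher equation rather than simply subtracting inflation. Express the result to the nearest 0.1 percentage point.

Required annual nominal rate: (1+3.7%)(1+4.56%) − 1 = 8.42872%.
Cumulative over 2 years: (1 + 0.0842872)^2 − 1 ≈ 0.17568.

17.6%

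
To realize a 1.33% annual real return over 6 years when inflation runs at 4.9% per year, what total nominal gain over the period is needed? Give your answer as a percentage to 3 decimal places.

44.238%

Required annual nominal rate: (1+1.33%)(1+4.9%) − 1 = 6.29517%.
Cumulative over 6 years: (1 + 0.0629517)^6 − 1 ≈ 0.44238.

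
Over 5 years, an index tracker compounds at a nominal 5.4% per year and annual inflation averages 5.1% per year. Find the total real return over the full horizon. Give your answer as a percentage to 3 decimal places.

The annual real rate is (1+5.4%)/(1+5.1%) − 1 = 0.2854%.
Compounded over 5 years: (1 + 0.002854)^5 − 1 ≈ 0.01435.

1.435%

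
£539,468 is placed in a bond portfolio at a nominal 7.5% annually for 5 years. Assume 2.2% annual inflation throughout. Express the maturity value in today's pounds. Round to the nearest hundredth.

Nominal value at maturity: £539,468 × (1 + 7.5%)^5 ≈ £774,476.08.
Price-level factor over 5 years: (1 + 2.2%)^5 ≈ 1.1149476564.
Dividing the nominal maturity value by the price-level factor gives the value in today's money.

£694,629.99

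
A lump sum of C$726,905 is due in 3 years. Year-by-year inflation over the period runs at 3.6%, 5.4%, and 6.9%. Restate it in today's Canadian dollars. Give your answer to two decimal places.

Price-level factor over 3 years: 1.036 × 1.054 × 1.069 = 1.167288136.
Purchasing power today: C$726,905 divided by that factor.

C$622,729.71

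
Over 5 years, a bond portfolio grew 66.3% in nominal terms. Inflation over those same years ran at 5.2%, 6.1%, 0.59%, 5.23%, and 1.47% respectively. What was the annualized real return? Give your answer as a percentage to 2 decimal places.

Cumulative inflation factor: 1.052 × 1.061 × 1.0059 × 1.0523 × 1.0147 ≈ 1.19885.
Nominal growth factor: 1.66300. Real growth factor = 1.66300 / 1.19885 ≈ 1.38717.
Annualized: 1.38717^(1/5) − 1 ≈ 0.06764.

6.76%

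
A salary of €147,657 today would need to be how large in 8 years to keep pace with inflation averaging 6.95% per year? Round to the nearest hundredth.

Cumulative price-level factor: (1+6.95%)^8 ≈ 1.7117735492.
The nominal amount required is €147,657 scaled up by that factor.

€252,755.35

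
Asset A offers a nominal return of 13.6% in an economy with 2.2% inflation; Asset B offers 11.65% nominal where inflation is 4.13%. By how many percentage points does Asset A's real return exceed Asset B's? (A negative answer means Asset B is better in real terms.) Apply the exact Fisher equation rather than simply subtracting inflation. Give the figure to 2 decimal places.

3.93

Asset A real return: 1.136/1.022 − 1 = 11.155%.
Asset B real return: 1.1165/1.0413 − 1 = 7.222%.
Difference: 11.155 − 7.222 = 3.933 pp.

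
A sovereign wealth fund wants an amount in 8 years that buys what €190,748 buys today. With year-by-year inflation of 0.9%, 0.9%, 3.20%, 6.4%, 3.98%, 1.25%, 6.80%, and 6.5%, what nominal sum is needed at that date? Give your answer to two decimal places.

€255,346.17

Cumulative price-level factor: 1.009 × 1.009 × 1.0320 × 1.064 × 1.0398 × 1.0125 × 1.0680 × 1.065 ≈ 1.3386571537.
Multiplying €190,748 by the price-level factor gives the future nominal sum.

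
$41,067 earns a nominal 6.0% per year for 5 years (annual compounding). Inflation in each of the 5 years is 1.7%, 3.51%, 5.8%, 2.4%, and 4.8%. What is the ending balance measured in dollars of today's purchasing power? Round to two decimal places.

$45,980.34

Nominal value at maturity: $41,067 × (1 + 6.0%)^5 ≈ $54,956.91.
Price-level factor over 5 years: 1.017 × 1.0351 × 1.058 × 1.024 × 1.048 ≈ 1.1952263760.
The maturity value deflated by that factor is the answer in today's purchasing power.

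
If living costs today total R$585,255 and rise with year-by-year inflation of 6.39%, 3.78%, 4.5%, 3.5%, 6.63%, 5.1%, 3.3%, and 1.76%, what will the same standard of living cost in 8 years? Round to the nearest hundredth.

R$823,333.51

Cumulative price-level factor: 1.0639 × 1.0378 × 1.045 × 1.035 × 1.0663 × 1.051 × 1.033 × 1.0176 ≈ 1.4067944962.
The nominal amount required is R$585,255 scaled up by that factor.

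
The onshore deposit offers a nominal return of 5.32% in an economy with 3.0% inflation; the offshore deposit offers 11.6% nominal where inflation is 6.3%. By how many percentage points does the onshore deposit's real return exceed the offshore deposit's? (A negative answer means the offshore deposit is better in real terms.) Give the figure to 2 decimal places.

The onshore deposit real return: 1.0532/1.030 − 1 = 2.252%.
The offshore deposit real return: 1.116/1.063 − 1 = 4.986%.
Difference: 2.252 − 4.986 = -2.734 pp.

-2.73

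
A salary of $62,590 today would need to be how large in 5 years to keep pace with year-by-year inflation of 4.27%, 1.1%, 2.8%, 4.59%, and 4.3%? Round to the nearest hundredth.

Cumulative price-level factor: 1.0427 × 1.011 × 1.028 × 1.0459 × 1.043 ≈ 1.1821650491.
Multiplying $62,590 by the price-level factor gives the future nominal sum.

$73,991.71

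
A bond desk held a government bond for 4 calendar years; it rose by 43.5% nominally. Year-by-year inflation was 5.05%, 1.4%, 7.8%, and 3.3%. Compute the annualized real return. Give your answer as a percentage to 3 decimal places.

Cumulative inflation factor: 1.0505 × 1.014 × 1.078 × 1.033 ≈ 1.18619.
Nominal growth factor: 1.43500. Real growth factor = 1.43500 / 1.18619 ≈ 1.20976.
Annualized: 1.20976^(1/4) − 1 ≈ 0.04876.

4.876%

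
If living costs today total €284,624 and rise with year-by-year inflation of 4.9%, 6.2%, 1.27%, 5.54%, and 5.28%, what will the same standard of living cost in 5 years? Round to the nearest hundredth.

€356,792.16

Cumulative price-level factor: 1.049 × 1.062 × 1.0127 × 1.0554 × 1.0528 ≈ 1.2535561186.
Multiplying €284,624 by the price-level factor gives the future nominal sum.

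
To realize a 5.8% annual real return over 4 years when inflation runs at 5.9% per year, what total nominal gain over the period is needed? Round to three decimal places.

Required annual nominal rate: (1+5.8%)(1+5.9%) − 1 = 12.0422%.
Cumulative over 4 years: (1 + 0.120422)^4 − 1 ≈ 0.57589.

57.589%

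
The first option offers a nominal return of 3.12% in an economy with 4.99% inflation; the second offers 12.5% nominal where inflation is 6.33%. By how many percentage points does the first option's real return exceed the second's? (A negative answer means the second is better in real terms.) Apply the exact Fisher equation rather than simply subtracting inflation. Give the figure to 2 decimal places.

-7.58

The first option real return: 1.0312/1.0499 − 1 = -1.781%.
The second real return: 1.125/1.0633 − 1 = 5.803%.
Difference: -1.781 − 5.803 = -7.584 pp.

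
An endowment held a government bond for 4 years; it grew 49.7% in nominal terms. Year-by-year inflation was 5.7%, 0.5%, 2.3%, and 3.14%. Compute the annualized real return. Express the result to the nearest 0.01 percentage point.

7.50%

Cumulative inflation factor: 1.057 × 1.005 × 1.023 × 1.0314 ≈ 1.12084.
Nominal growth factor: 1.49700. Real growth factor = 1.49700 / 1.12084 ≈ 1.33560.
Annualized: 1.33560^(1/4) − 1 ≈ 0.07503.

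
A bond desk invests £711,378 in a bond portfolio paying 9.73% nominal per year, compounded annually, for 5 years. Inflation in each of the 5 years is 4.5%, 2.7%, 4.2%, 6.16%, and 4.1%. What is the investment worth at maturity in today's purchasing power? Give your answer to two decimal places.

Nominal value at maturity: £711,378 × (1 + 9.73%)^5 ≈ £1,131,689.60.
Price-level factor over 5 years: 1.045 × 1.027 × 1.042 × 1.0616 × 1.041 ≈ 1.2358509404.
The maturity value deflated by that factor is the answer in today's purchasing power.

£915,716.91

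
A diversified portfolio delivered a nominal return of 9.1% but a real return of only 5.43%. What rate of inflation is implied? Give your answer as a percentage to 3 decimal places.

From (1+r_nom) = (1+r_real)(1+π), we get 1+π = (1 + 9.1%)/(1 + 5.43%) = 1.091/1.0543 ≈ 1.03481.
So π ≈ 3.4810%.

3.481%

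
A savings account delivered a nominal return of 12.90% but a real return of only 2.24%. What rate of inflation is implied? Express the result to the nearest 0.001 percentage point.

From (1+r_nom) = (1+r_real)(1+π), we get 1+π = (1 + 12.90%)/(1 + 2.24%) = 1.1290/1.0224 ≈ 1.10426.
So π ≈ 10.4264%.

10.426%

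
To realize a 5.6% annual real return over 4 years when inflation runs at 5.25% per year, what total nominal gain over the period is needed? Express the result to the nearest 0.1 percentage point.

52.6%

Required annual nominal rate: (1+5.6%)(1+5.25%) − 1 = 11.144%.
Cumulative over 4 years: (1 + 0.11144)^4 − 1 ≈ 0.52596.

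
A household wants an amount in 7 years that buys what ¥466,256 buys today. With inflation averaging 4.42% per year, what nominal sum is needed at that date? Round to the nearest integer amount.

¥631,118

Cumulative price-level factor: (1+4.42%)^7 ≈ 1.3535859011.
The nominal amount required is ¥466,256 scaled up by that factor.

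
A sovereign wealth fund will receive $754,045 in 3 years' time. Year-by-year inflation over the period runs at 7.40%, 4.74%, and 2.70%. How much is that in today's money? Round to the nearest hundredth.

$652,694.53

Price-level factor over 3 years: 1.0740 × 1.0474 × 1.0270 = 1.1552801052.
Purchasing power today: $754,045 divided by that factor.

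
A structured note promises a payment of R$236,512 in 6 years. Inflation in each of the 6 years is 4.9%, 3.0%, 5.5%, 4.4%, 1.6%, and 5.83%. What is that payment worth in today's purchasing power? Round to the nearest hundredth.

Price-level factor over 6 years: 1.049 × 1.030 × 1.055 × 1.044 × 1.016 × 1.0583 ≈ 1.2795821564.
Purchasing power today: R$236,512 divided by that factor.

R$184,835.34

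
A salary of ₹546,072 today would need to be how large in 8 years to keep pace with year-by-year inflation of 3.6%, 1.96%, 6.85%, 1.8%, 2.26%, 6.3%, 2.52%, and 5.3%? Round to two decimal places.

Cumulative price-level factor: 1.036 × 1.0196 × 1.0685 × 1.018 × 1.0226 × 1.063 × 1.0252 × 1.053 ≈ 1.3483042651.
The nominal amount required is ₹546,072 scaled up by that factor.

₹736,271.21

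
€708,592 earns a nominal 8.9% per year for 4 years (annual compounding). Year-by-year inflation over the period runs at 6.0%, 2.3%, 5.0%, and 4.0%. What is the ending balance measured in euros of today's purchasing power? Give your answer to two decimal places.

€841,595.93

Nominal value at maturity: €708,592 × (1 + 8.9%)^4 ≈ €996,569.90.
Price-level factor over 4 years: 1.060 × 1.023 × 1.050 × 1.040 = 1.18414296.
Dividing the nominal maturity value by the price-level factor gives the value in today's money.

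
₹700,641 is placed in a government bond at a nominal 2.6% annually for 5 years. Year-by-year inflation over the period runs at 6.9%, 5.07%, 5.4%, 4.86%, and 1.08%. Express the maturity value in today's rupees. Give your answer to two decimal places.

Nominal value at maturity: ₹700,641 × (1 + 2.6%)^5 ≈ ₹796,585.42.
Price-level factor over 5 years: 1.069 × 1.0507 × 1.054 × 1.0486 × 1.0108 ≈ 1.2547931378.
Dividing the nominal maturity value by the price-level factor gives the value in today's money.

₹634,834.06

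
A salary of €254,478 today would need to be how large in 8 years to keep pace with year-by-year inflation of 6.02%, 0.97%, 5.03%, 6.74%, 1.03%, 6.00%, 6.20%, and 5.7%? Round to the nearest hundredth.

Cumulative price-level factor: 1.0602 × 1.0097 × 1.0503 × 1.0674 × 1.0103 × 1.0600 × 1.0620 × 1.057 ≈ 1.4427013640.
Multiplying €254,478 by the price-level factor gives the future nominal sum.

€367,135.76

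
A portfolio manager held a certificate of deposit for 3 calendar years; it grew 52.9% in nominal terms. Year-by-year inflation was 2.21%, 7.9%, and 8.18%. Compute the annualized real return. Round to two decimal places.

8.62%

Cumulative inflation factor: 1.0221 × 1.079 × 1.0818 ≈ 1.19306.
Nominal growth factor: 1.52900. Real growth factor = 1.52900 / 1.19306 ≈ 1.28158.
Annualized: 1.28158^(1/3) − 1 ≈ 0.08621.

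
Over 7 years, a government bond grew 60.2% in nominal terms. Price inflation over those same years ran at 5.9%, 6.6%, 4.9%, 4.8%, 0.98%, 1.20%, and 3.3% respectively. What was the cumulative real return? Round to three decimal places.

Cumulative inflation factor: 1.059 × 1.066 × 1.049 × 1.048 × 1.0098 × 1.0120 × 1.033 ≈ 1.31011.
Nominal growth factor: 1.60200. Real growth factor = 1.60200 / 1.31011 ≈ 1.22280.
Total real return ≈ 22.2803%.

22.280%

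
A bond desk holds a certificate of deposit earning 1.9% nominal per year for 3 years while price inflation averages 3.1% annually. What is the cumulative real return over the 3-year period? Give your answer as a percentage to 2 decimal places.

The annual real rate is (1+1.9%)/(1+3.1%) − 1 = -1.1639%.
Compounded over 3 years: (1 + -0.011639)^3 − 1 ≈ -0.03451.

-3.45%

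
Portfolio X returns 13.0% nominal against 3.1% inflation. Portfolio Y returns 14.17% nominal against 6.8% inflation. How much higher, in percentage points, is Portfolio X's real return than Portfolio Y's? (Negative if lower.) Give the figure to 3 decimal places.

Portfolio X real return: 1.130/1.031 − 1 = 9.6023%.
Portfolio Y real return: 1.1417/1.068 − 1 = 6.9007%.
Difference: 9.6023 − 6.9007 = 2.7016 pp.

2.702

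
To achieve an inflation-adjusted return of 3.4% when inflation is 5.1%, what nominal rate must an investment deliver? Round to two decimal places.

8.67%

By the Fisher equation, 1 + r_nom = (1 + 3.4%)(1 + 5.1%) = 1.034 × 1.051 = 1.086734.
So r_nom = 8.6734%.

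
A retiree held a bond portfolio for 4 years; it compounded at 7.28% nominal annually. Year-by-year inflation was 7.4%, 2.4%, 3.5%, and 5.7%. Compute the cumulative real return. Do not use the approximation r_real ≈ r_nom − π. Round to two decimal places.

Cumulative inflation factor: 1.074 × 1.024 × 1.035 × 1.057 ≈ 1.20315.
Nominal growth factor: 1.32457. Real growth factor = 1.32457 / 1.20315 ≈ 1.10092.
Total real return ≈ 10.0919%.

10.09%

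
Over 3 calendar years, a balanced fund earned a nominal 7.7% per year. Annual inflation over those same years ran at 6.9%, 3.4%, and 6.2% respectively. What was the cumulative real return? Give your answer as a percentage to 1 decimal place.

Cumulative inflation factor: 1.069 × 1.034 × 1.062 ≈ 1.17388.
Nominal growth factor: 1.24924. Real growth factor = 1.24924 / 1.17388 ≈ 1.06420.
Total real return ≈ 6.4203%.

6.4%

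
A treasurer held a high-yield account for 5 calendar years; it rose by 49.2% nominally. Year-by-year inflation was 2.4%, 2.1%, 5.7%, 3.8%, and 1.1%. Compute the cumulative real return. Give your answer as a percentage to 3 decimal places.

Cumulative inflation factor: 1.024 × 1.021 × 1.057 × 1.038 × 1.011 ≈ 1.15971.
Nominal growth factor: 1.49200. Real growth factor = 1.49200 / 1.15971 ≈ 1.28653.
Total real return ≈ 28.6529%.

28.653%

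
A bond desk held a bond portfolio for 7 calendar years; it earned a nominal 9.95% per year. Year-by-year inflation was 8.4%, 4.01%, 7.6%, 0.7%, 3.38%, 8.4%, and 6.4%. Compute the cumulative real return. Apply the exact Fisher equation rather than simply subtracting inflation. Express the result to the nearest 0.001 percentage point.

Cumulative inflation factor: 1.084 × 1.0401 × 1.076 × 1.007 × 1.0338 × 1.084 × 1.064 ≈ 1.45664.
Nominal growth factor: 1.94253. Real growth factor = 1.94253 / 1.45664 ≈ 1.33356.
Total real return ≈ 33.3562%.

33.356%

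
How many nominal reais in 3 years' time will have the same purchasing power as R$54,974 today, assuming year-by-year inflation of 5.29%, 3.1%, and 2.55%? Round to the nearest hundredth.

R$61,198.22

Cumulative price-level factor: 1.0529 × 1.031 × 1.0255 ≈ 1.1132211675.
The nominal amount required is R$54,974 scaled up by that factor.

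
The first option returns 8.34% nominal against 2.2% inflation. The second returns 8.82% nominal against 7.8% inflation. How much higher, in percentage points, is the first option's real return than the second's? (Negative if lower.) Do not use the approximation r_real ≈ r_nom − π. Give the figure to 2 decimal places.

The first option real return: 1.0834/1.022 − 1 = 6.008%.
The second real return: 1.0882/1.078 − 1 = 0.946%.
Difference: 6.008 − 0.946 = 5.062 pp.

5.06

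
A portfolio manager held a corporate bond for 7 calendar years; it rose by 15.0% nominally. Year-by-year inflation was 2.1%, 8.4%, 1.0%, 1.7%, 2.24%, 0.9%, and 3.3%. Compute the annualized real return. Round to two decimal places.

-0.74%

Cumulative inflation factor: 1.021 × 1.084 × 1.010 × 1.017 × 1.0224 × 1.009 × 1.033 ≈ 1.21146.
Nominal growth factor: 1.15000. Real growth factor = 1.15000 / 1.21146 ≈ 0.94927.
Annualized: 0.94927^(1/7) − 1 ≈ -0.00741.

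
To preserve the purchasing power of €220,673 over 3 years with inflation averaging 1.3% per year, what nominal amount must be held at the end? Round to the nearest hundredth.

Cumulative price-level factor: (1+1.3%)^3 = 1.039509197.
The nominal amount required is €220,673 scaled up by that factor.

€229,391.61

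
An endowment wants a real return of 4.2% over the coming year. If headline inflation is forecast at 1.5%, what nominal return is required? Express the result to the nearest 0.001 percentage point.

By the Fisher equation, 1 + r_nom = (1 + 4.2%)(1 + 1.5%) = 1.042 × 1.015 = 1.05763.
So r_nom = 5.763%.

5.763%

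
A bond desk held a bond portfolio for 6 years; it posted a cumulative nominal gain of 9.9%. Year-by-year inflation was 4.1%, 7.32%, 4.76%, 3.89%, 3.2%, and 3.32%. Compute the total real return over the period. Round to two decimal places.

-15.23%

Cumulative inflation factor: 1.041 × 1.0732 × 1.0476 × 1.0389 × 1.032 × 1.0332 ≈ 1.29648.
Nominal growth factor: 1.09900. Real growth factor = 1.09900 / 1.29648 ≈ 0.84768.
Total real return ≈ -15.2318%.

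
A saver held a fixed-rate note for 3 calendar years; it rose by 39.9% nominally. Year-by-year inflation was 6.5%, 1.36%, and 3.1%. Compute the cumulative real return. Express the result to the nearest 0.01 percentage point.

Cumulative inflation factor: 1.065 × 1.0136 × 1.031 ≈ 1.11295.
Nominal growth factor: 1.39900. Real growth factor = 1.39900 / 1.11295 ≈ 1.25702.
Total real return ≈ 25.7022%.

25.70%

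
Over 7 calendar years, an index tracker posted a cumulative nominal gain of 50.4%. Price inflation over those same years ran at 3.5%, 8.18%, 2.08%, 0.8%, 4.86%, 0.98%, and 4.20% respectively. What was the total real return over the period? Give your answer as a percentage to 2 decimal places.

Cumulative inflation factor: 1.035 × 1.0818 × 1.0208 × 1.008 × 1.0486 × 1.0098 × 1.0420 ≈ 1.27116.
Nominal growth factor: 1.50400. Real growth factor = 1.50400 / 1.27116 ≈ 1.18317.
Total real return ≈ 18.3168%.

18.32%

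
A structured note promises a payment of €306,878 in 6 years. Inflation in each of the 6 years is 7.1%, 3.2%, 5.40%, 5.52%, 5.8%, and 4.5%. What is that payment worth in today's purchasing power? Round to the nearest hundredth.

€225,797.56

Price-level factor over 6 years: 1.071 × 1.032 × 1.0540 × 1.0552 × 1.058 × 1.045 ≈ 1.3590846884.
Purchasing power today: €306,878 divided by that factor.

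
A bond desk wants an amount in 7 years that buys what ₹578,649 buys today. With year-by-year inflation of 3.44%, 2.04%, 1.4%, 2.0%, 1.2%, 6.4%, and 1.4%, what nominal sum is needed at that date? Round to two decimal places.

Cumulative price-level factor: 1.0344 × 1.0204 × 1.014 × 1.020 × 1.012 × 1.064 × 1.014 ≈ 1.1919476563.
Multiplying ₹578,649 by the price-level factor gives the future nominal sum.

₹689,719.32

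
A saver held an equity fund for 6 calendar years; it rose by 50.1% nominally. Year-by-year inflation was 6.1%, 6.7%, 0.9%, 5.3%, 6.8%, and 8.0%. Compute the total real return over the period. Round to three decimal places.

8.190%

Cumulative inflation factor: 1.061 × 1.067 × 1.009 × 1.053 × 1.068 × 1.080 ≈ 1.38738.
Nominal growth factor: 1.50100. Real growth factor = 1.50100 / 1.38738 ≈ 1.08190.
Total real return ≈ 8.1898%.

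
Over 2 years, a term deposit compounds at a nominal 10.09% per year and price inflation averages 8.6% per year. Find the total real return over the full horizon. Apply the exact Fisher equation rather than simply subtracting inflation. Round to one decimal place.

The annual real rate is (1+10.09%)/(1+8.6%) − 1 = 1.3720%.
Compounded over 2 years: (1 + 0.013720)^2 − 1 ≈ 0.02763.

2.8%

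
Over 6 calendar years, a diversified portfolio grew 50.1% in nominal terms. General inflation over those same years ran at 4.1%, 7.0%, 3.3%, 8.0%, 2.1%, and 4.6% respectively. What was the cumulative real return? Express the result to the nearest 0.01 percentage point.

13.10%

Cumulative inflation factor: 1.041 × 1.070 × 1.033 × 1.080 × 1.021 × 1.046 ≈ 1.32714.
Nominal growth factor: 1.50100. Real growth factor = 1.50100 / 1.32714 ≈ 1.13101.
Total real return ≈ 13.1005%.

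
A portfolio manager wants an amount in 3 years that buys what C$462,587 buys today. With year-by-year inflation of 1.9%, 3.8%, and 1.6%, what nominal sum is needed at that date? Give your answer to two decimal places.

Cumulative price-level factor: 1.019 × 1.038 × 1.016 = 1.074645552.
The nominal amount required is C$462,587 scaled up by that factor.

C$497,117.06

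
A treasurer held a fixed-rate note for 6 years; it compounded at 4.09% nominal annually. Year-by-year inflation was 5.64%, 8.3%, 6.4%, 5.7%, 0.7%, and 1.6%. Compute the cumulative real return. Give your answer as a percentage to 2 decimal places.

Cumulative inflation factor: 1.0564 × 1.083 × 1.064 × 1.057 × 1.007 × 1.016 ≈ 1.31643.
Nominal growth factor: 1.27190. Real growth factor = 1.27190 / 1.31643 ≈ 0.96618.
Total real return ≈ -3.3821%.

-3.38%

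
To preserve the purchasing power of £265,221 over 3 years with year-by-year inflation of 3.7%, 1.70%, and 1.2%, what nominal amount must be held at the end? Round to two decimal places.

Cumulative price-level factor: 1.037 × 1.0170 × 1.012 = 1.067284548.
Multiplying £265,221 by the price-level factor gives the future nominal sum.

£283,066.28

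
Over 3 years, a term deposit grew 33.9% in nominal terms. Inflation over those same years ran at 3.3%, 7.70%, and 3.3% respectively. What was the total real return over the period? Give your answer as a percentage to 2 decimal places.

Cumulative inflation factor: 1.033 × 1.0770 × 1.033 ≈ 1.14925.
Nominal growth factor: 1.33900. Real growth factor = 1.33900 / 1.14925 ≈ 1.16510.
Total real return ≈ 16.5103%.

16.51%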